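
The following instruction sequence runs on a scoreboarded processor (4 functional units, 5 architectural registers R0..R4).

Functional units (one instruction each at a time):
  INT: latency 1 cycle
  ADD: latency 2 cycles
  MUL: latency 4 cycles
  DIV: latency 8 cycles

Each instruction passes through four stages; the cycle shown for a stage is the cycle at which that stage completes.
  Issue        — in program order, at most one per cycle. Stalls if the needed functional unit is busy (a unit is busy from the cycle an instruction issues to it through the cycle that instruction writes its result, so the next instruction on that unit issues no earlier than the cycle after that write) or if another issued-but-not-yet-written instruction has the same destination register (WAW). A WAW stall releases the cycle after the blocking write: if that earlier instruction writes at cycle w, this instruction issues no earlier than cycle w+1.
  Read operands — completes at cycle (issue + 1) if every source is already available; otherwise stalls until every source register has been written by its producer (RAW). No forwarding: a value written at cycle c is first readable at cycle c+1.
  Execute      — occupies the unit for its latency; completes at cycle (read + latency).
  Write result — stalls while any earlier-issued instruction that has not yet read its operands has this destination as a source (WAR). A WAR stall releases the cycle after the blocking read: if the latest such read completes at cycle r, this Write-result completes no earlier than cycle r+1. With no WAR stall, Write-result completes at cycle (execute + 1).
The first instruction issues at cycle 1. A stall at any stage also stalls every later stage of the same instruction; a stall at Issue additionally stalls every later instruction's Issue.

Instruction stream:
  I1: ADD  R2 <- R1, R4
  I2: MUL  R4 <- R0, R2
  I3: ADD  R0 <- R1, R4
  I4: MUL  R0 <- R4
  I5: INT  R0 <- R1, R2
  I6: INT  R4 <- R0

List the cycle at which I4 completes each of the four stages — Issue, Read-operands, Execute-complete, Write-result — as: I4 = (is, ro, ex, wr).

I4 = (16, 17, 21, 22)

  I1 | 1 | 2 | 4 | 5
  I2 | 2 | 6 | 10 | 11   RAW R2: wait I1 write@5
  I3 | 6 | 12 | 14 | 15   struct: ADD busy until I1 writes@5 · RAW R4: wait I2 write@11
  I4 | 16 | 17 | 21 | 22   WAW R0: wait I3 write@15
  I5 | 23 | 24 | 25 | 26   WAW R0: wait I4 write@22
  I6 | 27 | 28 | 29 | 30   struct: INT busy until I5 writes@26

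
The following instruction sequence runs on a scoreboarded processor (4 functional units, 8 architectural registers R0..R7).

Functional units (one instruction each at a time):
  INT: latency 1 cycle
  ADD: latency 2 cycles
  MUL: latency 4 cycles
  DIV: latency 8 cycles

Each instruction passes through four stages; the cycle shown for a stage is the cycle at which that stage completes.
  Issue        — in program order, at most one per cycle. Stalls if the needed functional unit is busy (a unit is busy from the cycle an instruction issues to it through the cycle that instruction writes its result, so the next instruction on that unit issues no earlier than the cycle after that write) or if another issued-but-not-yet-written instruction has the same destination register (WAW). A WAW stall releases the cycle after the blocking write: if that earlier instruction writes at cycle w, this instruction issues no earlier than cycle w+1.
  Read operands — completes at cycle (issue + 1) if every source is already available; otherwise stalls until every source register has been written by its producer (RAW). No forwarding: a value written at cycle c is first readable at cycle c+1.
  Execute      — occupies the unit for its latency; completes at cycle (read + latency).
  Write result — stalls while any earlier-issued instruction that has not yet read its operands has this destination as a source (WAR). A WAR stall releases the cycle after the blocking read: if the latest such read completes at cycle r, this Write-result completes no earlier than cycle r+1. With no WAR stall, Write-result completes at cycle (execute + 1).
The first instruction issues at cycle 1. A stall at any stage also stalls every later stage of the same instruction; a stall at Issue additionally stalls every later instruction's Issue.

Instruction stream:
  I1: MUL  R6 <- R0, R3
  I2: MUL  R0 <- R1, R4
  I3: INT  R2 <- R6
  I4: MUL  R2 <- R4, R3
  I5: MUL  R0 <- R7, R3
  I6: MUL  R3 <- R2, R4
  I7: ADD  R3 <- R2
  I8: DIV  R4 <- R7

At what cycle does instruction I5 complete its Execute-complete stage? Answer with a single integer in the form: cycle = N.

cycle = 27

t=1  I1 issues→MUL
t=2  I1 reads
t=6  I1 exec-done
t=7  I1 writes R6
t=8  I2 issues→MUL
t=9  I2 reads, I3 issues→INT
t=10  I3 reads
t=11  I3 exec-done
t=12  I3 writes R2
t=13  I2 exec-done
t=14  I2 writes R0
t=15  I4 issues→MUL
t=16  I4 reads
t=20  I4 exec-done
t=21  I4 writes R2
t=22  I5 issues→MUL
t=23  I5 reads
t=27  I5 exec-done
t=28  I5 writes R0
t=29  I6 issues→MUL
t=30  I6 reads
t=34  I6 exec-done
t=35  I6 writes R3
t=36  I7 issues→ADD
t=37  I7 reads, I8 issues→DIV
t=38  I8 reads
t=39  I7 exec-done
t=40  I7 writes R3
t=46  I8 exec-done
t=47  I8 writes R4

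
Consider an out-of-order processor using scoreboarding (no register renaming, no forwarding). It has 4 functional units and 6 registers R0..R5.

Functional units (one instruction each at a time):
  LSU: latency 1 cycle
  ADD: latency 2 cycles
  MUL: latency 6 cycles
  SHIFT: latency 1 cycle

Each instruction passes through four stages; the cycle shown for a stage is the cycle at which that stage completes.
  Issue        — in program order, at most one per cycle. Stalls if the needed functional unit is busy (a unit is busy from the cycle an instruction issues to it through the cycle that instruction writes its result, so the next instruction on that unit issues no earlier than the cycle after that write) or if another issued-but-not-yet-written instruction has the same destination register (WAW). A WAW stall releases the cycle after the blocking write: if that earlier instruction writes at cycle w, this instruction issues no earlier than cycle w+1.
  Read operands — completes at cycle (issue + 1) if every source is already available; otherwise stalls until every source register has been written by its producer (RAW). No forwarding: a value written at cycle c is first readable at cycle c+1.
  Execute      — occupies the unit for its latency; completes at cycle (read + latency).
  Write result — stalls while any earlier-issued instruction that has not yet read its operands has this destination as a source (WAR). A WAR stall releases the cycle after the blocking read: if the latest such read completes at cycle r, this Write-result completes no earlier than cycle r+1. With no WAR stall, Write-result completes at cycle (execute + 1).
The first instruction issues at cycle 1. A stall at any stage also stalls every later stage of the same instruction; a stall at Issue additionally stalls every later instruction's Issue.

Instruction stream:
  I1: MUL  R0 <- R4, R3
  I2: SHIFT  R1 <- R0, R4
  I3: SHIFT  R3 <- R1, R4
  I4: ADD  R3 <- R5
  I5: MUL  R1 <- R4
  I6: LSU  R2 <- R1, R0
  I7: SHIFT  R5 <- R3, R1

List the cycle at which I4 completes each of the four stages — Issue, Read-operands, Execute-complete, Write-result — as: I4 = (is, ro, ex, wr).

cycle 1: issue I1 (MUL)
cycle 2: I1 read-ops, issue I2 (SHIFT)
cycle 8: I1 finished on MUL
cycle 9: I1→R0
cycle 10: I2 read-ops
cycle 11: I2 finished on SHIFT
cycle 12: I2→R1
cycle 13: issue I3 (SHIFT)
cycle 14: I3 read-ops
cycle 15: I3 finished on SHIFT
cycle 16: I3→R3
cycle 17: issue I4 (ADD)
cycle 18: I4 read-ops, issue I5 (MUL)
cycle 19: I5 read-ops, issue I6 (LSU)
cycle 20: I4 finished on ADD, issue I7 (SHIFT)
cycle 21: I4→R3
cycle 25: I5 finished on MUL
cycle 26: I5→R1
cycle 27: I6 read-ops, I7 read-ops
cycle 28: I6 finished on LSU, I7 finished on SHIFT
cycle 29: I6→R2, I7→R5

I4 = (17, 18, 20, 21)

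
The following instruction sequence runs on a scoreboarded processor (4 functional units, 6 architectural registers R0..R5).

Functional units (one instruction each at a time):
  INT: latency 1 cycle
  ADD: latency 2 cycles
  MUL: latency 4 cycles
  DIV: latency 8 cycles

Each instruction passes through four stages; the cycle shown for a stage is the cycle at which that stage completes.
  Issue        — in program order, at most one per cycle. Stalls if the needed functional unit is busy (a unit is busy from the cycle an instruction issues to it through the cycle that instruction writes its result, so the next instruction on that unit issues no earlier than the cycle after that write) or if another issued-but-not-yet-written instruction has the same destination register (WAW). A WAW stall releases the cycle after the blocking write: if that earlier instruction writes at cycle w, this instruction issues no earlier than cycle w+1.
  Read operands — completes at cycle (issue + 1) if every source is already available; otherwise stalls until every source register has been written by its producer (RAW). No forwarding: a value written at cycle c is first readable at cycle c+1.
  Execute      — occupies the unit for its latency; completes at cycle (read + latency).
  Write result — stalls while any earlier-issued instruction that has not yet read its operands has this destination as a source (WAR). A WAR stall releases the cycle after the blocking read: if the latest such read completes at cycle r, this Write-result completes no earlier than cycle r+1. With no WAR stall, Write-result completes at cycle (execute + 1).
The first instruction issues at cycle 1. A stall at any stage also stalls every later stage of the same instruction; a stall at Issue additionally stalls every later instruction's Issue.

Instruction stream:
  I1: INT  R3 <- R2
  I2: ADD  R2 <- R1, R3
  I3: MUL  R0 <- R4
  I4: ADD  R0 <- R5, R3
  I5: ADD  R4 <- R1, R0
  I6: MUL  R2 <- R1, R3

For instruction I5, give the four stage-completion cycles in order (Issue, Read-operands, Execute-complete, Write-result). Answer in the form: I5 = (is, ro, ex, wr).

t=1  issue I1 (INT)
t=2  I1 read-ops, issue I2 (ADD)
t=3  I1 finished on INT, issue I3 (MUL)
t=4  I1→R3, I3 read-ops
t=5  I2 read-ops
t=7  I2 finished on ADD
t=8  I2→R2, I3 finished on MUL
t=9  I3→R0
t=10  issue I4 (ADD)
t=11  I4 read-ops
t=13  I4 finished on ADD
t=14  I4→R0
t=15  issue I5 (ADD)
t=16  I5 read-ops, issue I6 (MUL)
t=17  I6 read-ops
t=18  I5 finished on ADD
t=19  I5→R4
t=21  I6 finished on MUL
t=22  I6→R2

I5 = (15, 16, 18, 19)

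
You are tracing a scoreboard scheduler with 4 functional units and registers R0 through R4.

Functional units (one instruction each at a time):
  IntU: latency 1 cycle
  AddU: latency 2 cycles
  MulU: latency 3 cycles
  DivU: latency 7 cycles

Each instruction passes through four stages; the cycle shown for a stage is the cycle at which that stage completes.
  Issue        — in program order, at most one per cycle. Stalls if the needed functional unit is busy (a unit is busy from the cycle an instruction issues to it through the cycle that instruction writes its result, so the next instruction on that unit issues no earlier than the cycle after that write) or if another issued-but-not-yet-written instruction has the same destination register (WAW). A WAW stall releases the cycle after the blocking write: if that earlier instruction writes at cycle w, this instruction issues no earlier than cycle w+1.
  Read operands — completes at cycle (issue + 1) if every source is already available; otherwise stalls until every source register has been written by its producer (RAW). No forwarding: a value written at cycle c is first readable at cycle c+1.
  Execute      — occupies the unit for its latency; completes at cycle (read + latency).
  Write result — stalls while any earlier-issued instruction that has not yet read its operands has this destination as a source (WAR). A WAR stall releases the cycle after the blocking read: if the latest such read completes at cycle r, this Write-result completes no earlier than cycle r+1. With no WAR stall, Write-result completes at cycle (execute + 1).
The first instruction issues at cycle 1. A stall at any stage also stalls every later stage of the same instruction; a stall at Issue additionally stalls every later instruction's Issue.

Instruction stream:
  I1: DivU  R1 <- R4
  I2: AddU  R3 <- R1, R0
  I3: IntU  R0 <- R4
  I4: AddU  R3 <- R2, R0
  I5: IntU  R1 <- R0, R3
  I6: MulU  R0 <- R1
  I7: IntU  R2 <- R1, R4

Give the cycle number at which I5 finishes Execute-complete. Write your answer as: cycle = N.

cycle = 21

t=1  issue I1 (DivU)
t=2  I1 read-ops, issue I2 (AddU)
t=3  issue I3 (IntU)
t=4  I3 read-ops
t=5  I3 finished on IntU
t=9  I1 finished on DivU
t=10  I1→R1
t=11  I2 read-ops
t=12  I3→R0
t=13  I2 finished on AddU
t=14  I2→R3
t=15  issue I4 (AddU)
t=16  I4 read-ops, issue I5 (IntU)
t=17  issue I6 (MulU)
t=18  I4 finished on AddU
t=19  I4→R3
t=20  I5 read-ops
t=21  I5 finished on IntU
t=22  I5→R1
t=23  I6 read-ops, issue I7 (IntU)
t=24  I7 read-ops
t=25  I7 finished on IntU
t=26  I6 finished on MulU, I7→R2
t=27  I6→R0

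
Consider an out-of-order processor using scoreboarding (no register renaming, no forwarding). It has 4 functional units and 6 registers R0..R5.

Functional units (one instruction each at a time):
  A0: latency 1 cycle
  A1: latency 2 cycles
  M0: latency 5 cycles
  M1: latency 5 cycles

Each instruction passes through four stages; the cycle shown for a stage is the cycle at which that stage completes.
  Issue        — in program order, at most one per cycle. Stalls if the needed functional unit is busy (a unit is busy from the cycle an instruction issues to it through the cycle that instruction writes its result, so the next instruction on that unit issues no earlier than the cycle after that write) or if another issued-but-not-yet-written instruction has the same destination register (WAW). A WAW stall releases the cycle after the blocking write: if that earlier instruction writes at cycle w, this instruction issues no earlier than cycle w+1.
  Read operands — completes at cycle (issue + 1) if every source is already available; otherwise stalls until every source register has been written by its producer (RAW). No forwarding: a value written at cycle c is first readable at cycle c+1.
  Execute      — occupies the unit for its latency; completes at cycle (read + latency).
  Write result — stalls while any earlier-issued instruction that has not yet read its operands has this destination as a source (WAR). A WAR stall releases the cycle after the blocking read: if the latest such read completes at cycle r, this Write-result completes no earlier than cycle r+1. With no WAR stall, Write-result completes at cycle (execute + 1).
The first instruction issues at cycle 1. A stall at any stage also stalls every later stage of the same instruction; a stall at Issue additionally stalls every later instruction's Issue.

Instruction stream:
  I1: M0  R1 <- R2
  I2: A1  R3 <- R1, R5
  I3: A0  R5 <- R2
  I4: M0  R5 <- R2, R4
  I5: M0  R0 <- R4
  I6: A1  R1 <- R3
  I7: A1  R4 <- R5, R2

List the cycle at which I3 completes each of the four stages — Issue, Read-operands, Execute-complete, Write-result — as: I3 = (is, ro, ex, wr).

cycle 1: I1 issues→M0
cycle 2: I1 reads; I2 issues→A1
cycle 3: I3 issues→A0
cycle 4: I3 reads
cycle 5: I3 exec-done
cycle 7: I1 exec-done
cycle 8: I1 writes R1
cycle 9: I2 reads
cycle 10: I3 writes R5
cycle 11: I2 exec-done; I4 issues→M0
cycle 12: I2 writes R3; I4 reads
cycle 17: I4 exec-done
cycle 18: I4 writes R5
cycle 19: I5 issues→M0
cycle 20: I5 reads; I6 issues→A1
cycle 21: I6 reads
cycle 23: I6 exec-done
cycle 24: I6 writes R1
cycle 25: I5 exec-done; I7 issues→A1
cycle 26: I5 writes R0; I7 reads
cycle 28: I7 exec-done
cycle 29: I7 writes R4

I3 = (3, 4, 5, 10)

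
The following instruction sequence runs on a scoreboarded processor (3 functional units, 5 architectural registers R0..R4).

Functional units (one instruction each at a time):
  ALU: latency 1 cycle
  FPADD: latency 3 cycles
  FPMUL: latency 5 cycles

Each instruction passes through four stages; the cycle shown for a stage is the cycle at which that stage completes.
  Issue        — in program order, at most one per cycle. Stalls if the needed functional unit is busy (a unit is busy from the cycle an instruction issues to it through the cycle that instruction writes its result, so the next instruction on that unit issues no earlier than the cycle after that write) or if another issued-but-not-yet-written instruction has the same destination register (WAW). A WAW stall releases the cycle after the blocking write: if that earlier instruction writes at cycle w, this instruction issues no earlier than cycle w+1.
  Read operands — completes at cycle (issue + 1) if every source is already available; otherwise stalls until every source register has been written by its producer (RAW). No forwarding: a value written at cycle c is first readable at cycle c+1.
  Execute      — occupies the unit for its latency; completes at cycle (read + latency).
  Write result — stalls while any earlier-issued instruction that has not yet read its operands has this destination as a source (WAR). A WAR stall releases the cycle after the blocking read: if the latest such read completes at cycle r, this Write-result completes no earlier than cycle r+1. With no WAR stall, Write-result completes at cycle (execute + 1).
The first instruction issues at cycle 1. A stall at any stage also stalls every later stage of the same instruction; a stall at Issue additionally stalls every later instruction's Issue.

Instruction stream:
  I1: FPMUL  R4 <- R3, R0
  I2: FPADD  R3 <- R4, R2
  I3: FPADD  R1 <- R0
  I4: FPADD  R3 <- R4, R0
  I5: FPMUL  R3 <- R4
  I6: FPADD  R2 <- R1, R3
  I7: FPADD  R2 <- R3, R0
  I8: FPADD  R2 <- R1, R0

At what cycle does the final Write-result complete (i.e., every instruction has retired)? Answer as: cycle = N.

t=1  I1 dispatched to FPMUL
t=2  I1 operands ready | I2 dispatched to FPADD
t=7  I1 complete
t=8  R4←I1
t=9  I2 operands ready
t=12  I2 complete
t=13  R3←I2
t=14  I3 dispatched to FPADD
t=15  I3 operands ready
t=18  I3 complete
t=19  R1←I3
t=20  I4 dispatched to FPADD
t=21  I4 operands ready
t=24  I4 complete
t=25  R3←I4
t=26  I5 dispatched to FPMUL
t=27  I5 operands ready | I6 dispatched to FPADD
t=32  I5 complete
t=33  R3←I5
t=34  I6 operands ready
t=37  I6 complete
t=38  R2←I6
t=39  I7 dispatched to FPADD
t=40  I7 operands ready
t=43  I7 complete
t=44  R2←I7
t=45  I8 dispatched to FPADD
t=46  I8 operands ready
t=49  I8 complete
t=50  R2←I8

cycle = 50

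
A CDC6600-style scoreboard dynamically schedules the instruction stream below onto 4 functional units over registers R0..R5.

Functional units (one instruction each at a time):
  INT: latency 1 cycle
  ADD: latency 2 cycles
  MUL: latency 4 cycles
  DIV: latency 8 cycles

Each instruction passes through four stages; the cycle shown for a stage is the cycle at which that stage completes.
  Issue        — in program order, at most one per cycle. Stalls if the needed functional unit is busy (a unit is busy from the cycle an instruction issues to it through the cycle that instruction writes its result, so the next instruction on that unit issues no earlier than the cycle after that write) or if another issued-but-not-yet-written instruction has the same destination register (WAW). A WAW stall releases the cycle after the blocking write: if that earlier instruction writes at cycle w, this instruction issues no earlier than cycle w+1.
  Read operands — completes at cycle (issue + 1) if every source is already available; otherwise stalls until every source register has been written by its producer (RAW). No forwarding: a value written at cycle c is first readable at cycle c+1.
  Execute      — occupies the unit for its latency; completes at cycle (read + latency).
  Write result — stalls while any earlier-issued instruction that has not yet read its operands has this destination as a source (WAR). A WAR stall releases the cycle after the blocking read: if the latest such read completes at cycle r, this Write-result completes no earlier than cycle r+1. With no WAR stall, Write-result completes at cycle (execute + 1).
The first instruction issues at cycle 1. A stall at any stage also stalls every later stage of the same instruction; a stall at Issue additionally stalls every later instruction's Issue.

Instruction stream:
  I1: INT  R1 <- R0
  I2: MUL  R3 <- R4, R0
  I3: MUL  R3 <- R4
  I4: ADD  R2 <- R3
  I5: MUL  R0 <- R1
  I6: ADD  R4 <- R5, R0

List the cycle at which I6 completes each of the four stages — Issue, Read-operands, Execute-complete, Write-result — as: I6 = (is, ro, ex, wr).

  I1 | 1 | 2 | 3 | 4
  I2 | 2 | 3 | 7 | 8
  I3 | 9 | 10 | 14 | 15   struct: MUL busy until I2 writes@8
  I4 | 10 | 16 | 18 | 19   RAW R3: wait I3 write@15
  I5 | 16 | 17 | 21 | 22   struct: MUL busy until I3 writes@15
  I6 | 20 | 23 | 25 | 26   struct: ADD busy until I4 writes@19 · RAW R0: wait I5 write@22

I6 = (20, 23, 25, 26)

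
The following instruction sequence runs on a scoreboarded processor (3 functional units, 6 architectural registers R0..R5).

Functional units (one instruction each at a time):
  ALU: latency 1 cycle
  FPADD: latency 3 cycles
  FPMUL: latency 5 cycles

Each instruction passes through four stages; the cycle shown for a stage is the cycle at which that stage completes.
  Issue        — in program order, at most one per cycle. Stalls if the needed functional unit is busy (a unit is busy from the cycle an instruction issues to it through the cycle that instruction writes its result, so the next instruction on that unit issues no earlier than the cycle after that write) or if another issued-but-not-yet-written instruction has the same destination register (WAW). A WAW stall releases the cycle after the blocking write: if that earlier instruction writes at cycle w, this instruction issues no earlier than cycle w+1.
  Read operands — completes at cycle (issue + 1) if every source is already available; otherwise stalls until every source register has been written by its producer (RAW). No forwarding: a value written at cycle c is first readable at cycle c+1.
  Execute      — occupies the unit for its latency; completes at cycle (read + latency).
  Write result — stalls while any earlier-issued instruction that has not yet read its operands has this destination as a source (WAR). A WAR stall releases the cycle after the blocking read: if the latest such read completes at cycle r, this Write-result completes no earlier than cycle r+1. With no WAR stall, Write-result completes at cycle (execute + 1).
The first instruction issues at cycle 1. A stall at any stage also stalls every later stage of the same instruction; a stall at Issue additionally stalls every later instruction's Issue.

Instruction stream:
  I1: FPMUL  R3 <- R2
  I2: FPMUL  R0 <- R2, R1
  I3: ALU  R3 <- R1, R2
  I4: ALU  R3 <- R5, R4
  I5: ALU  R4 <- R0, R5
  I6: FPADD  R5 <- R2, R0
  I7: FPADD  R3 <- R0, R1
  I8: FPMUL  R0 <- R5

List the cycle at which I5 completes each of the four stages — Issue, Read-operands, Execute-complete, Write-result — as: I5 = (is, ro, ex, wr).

I1  is:1  ro:2  ex:7  wr:8
I2  is:9  ro:10  ex:15  wr:16  — struct: FPMUL busy until I1 writes@8
I3  is:10  ro:11  ex:12  wr:13
I4  is:14  ro:15  ex:16  wr:17  — struct: ALU busy until I3 writes@13
I5  is:18  ro:19  ex:20  wr:21  — struct: ALU busy until I4 writes@17
I6  is:19  ro:20  ex:23  wr:24
I7  is:25  ro:26  ex:29  wr:30  — struct: FPADD busy until I6 writes@24
I8  is:26  ro:27  ex:32  wr:33

I5 = (18, 19, 20, 21)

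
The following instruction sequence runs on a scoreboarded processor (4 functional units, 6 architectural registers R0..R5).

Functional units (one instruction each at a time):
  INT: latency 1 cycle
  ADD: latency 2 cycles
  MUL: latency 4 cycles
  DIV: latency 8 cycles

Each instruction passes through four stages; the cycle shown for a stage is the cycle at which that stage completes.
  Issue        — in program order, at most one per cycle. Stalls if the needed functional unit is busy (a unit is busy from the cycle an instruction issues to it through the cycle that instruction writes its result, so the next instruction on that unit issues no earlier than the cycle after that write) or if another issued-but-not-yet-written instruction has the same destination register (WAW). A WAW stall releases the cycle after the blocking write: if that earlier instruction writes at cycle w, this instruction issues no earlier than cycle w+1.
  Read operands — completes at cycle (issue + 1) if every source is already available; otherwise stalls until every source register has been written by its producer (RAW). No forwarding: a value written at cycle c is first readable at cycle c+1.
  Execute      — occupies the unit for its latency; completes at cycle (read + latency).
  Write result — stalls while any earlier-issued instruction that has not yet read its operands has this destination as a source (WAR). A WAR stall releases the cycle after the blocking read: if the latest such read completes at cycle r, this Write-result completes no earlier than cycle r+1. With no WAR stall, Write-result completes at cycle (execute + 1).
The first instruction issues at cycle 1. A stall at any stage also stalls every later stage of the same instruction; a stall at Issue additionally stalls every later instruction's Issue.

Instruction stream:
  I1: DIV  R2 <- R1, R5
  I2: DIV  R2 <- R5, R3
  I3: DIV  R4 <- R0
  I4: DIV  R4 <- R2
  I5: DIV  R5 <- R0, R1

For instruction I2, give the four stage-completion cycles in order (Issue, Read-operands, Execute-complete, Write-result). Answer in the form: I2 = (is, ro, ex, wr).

I2 = (12, 13, 21, 22)

I1  is:1  ro:2  ex:10  wr:11
I2  is:12  ro:13  ex:21  wr:22  — struct: DIV busy until I1 writes@11
I3  is:23  ro:24  ex:32  wr:33  — struct: DIV busy until I2 writes@22
I4  is:34  ro:35  ex:43  wr:44  — struct: DIV busy until I3 writes@33
I5  is:45  ro:46  ex:54  wr:55  — struct: DIV busy until I4 writes@44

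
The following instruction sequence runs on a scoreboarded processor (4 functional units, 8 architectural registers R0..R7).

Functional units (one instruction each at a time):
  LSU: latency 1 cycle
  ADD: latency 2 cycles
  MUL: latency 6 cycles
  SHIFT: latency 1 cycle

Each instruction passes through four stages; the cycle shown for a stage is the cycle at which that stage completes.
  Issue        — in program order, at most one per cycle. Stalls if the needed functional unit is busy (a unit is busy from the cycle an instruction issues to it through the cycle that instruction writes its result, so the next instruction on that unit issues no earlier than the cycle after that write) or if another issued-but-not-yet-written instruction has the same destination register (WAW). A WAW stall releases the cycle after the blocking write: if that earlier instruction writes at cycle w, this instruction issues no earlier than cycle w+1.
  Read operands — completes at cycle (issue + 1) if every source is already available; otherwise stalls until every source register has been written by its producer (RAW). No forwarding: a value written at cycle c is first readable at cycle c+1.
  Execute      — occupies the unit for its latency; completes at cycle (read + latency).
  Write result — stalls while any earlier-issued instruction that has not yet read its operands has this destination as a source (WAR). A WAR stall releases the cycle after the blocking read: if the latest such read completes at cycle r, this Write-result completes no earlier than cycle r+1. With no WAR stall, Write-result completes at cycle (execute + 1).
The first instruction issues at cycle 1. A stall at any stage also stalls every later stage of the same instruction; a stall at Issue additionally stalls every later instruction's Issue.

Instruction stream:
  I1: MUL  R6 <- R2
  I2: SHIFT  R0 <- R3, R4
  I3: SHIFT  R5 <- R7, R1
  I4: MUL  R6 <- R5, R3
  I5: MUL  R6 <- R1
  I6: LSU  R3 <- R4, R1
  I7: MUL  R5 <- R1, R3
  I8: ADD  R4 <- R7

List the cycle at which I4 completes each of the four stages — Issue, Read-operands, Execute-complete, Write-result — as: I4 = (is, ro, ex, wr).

I1: IS=1 RO=2 EX=8 WR=9
I2: IS=2 RO=3 EX=4 WR=5
I3: IS=6 RO=7 EX=8 WR=9  [struct: SHIFT busy until I2 writes@5]
I4: IS=10 RO=11 EX=17 WR=18  [struct: MUL busy until I1 writes@9]
I5: IS=19 RO=20 EX=26 WR=27  [struct: MUL busy until I4 writes@18]
I6: IS=20 RO=21 EX=22 WR=23
I7: IS=28 RO=29 EX=35 WR=36  [struct: MUL busy until I5 writes@27]
I8: IS=29 RO=30 EX=32 WR=33

I4 = (10, 11, 17, 18)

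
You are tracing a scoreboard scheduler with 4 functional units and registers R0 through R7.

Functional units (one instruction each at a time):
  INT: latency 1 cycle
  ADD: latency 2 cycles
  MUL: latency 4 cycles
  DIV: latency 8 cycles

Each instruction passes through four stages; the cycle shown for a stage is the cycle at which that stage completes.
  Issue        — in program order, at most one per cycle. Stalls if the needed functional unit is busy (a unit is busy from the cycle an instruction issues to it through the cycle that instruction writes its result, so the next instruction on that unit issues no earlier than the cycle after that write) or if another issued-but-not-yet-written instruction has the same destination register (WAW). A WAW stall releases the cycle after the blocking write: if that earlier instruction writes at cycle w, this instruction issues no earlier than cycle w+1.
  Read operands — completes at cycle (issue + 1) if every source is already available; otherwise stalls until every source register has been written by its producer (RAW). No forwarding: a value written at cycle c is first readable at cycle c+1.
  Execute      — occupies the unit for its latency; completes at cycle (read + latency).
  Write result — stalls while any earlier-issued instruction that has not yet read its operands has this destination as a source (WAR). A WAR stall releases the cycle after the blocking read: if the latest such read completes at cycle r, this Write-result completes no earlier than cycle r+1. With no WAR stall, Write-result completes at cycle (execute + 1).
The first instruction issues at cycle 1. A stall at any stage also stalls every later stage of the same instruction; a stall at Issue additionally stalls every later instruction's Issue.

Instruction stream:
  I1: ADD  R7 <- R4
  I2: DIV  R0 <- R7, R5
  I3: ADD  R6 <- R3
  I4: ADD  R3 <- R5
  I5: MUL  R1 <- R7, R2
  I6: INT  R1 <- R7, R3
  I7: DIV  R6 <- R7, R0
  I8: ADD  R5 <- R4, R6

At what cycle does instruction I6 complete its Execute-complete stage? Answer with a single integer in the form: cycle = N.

cycle = 21

[1] I1 dispatched to ADD
[2] I1 operands ready | I2 dispatched to DIV
[4] I1 complete
[5] R7←I1
[6] I2 operands ready | I3 dispatched to ADD
[7] I3 operands ready
[9] I3 complete
[10] R6←I3
[11] I4 dispatched to ADD
[12] I4 operands ready | I5 dispatched to MUL
[13] I5 operands ready
[14] I2 complete | I4 complete
[15] R0←I2 | R3←I4
[17] I5 complete
[18] R1←I5
[19] I6 dispatched to INT
[20] I6 operands ready | I7 dispatched to DIV
[21] I6 complete | I7 operands ready | I8 dispatched to ADD
[22] R1←I6
[29] I7 complete
[30] R6←I7
[31] I8 operands ready
[33] I8 complete
[34] R5←I8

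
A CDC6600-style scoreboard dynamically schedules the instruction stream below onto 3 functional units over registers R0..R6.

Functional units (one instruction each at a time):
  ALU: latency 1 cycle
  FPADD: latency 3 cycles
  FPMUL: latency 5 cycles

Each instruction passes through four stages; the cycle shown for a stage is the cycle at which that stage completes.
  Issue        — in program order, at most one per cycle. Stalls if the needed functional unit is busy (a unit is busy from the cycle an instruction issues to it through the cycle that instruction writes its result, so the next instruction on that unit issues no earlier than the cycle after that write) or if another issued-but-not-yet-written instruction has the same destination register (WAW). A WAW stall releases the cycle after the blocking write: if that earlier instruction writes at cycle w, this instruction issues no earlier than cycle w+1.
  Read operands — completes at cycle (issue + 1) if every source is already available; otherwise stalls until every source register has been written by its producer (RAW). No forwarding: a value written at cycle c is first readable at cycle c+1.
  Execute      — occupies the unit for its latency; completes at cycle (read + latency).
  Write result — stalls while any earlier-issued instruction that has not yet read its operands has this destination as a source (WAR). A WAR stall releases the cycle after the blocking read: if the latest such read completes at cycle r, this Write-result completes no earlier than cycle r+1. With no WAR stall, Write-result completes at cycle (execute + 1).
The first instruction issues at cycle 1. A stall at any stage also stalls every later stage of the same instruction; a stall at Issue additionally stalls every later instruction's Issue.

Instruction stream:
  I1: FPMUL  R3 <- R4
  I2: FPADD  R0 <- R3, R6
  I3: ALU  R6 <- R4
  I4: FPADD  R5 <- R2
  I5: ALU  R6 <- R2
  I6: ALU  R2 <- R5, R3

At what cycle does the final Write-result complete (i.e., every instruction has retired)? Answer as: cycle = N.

1) issue 1, read 2, done 7, write 8
2) issue 2, read 9, done 12, write 13  <RAW R3: wait I1 write@8>
3) issue 3, read 4, done 5, write 10  <WAR R6: wait I2 read@9>
4) issue 14, read 15, done 18, write 19  <struct: FPADD busy until I2 writes@13>
5) issue 15, read 16, done 17, write 18
6) issue 19, read 20, done 21, write 22  <struct: ALU busy until I5 writes@18>

cycle = 22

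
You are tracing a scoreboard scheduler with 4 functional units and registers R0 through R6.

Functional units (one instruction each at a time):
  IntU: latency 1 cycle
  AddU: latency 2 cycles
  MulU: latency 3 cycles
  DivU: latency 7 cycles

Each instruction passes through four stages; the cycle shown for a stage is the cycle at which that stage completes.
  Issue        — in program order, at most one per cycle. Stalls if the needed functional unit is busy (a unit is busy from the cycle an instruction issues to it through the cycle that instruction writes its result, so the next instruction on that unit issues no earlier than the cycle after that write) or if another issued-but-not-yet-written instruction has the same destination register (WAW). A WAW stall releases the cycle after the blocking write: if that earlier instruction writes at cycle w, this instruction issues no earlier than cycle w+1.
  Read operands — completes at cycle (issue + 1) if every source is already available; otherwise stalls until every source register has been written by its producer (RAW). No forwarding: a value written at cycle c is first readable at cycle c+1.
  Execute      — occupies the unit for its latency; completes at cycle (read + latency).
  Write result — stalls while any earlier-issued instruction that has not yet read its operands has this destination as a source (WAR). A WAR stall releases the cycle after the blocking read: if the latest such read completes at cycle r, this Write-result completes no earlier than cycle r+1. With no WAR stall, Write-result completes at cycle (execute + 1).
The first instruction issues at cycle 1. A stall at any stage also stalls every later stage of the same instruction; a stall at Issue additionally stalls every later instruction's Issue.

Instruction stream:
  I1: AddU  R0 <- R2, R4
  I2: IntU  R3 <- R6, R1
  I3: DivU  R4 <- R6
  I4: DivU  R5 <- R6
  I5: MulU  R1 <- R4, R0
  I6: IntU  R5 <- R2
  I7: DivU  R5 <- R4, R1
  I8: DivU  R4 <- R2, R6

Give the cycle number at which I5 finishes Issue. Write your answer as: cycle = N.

cycle = 14

cycle 1: I1 issues→AddU
cycle 2: I1 reads · I2 issues→IntU
cycle 3: I2 reads · I3 issues→DivU
cycle 4: I1 exec-done · I2 exec-done · I3 reads
cycle 5: I1 writes R0 · I2 writes R3
cycle 11: I3 exec-done
cycle 12: I3 writes R4
cycle 13: I4 issues→DivU
cycle 14: I4 reads · I5 issues→MulU
cycle 15: I5 reads
cycle 18: I5 exec-done
cycle 19: I5 writes R1
cycle 21: I4 exec-done
cycle 22: I4 writes R5
cycle 23: I6 issues→IntU
cycle 24: I6 reads
cycle 25: I6 exec-done
cycle 26: I6 writes R5
cycle 27: I7 issues→DivU
cycle 28: I7 reads
cycle 35: I7 exec-done
cycle 36: I7 writes R5
cycle 37: I8 issues→DivU
cycle 38: I8 reads
cycle 45: I8 exec-done
cycle 46: I8 writes R4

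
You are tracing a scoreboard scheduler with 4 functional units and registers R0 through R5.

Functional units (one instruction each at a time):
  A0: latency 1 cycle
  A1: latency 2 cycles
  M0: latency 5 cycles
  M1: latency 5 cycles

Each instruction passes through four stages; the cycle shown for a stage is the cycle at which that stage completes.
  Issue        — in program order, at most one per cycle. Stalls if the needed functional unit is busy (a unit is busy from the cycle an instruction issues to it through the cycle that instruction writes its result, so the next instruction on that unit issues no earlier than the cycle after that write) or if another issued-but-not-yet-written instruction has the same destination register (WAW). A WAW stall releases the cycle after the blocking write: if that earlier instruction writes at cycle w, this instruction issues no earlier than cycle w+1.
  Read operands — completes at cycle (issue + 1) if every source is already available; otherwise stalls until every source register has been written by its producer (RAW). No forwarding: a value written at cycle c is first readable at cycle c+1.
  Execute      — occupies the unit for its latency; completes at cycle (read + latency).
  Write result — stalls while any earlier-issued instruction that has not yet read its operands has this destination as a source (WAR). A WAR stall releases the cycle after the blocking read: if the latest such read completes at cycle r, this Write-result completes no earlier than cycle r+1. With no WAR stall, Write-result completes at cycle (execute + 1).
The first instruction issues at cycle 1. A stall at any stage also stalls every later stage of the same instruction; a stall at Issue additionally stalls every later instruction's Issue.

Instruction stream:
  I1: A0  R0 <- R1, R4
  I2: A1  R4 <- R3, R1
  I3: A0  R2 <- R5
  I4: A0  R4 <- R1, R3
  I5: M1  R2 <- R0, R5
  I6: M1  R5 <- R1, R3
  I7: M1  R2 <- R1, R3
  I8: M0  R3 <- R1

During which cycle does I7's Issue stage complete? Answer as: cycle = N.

  I1 | 1 | 2 | 3 | 4
  I2 | 2 | 3 | 5 | 6
  I3 | 5 | 6 | 7 | 8   struct: A0 busy until I1 writes@4
  I4 | 9 | 10 | 11 | 12   struct: A0 busy until I3 writes@8
  I5 | 10 | 11 | 16 | 17
  I6 | 18 | 19 | 24 | 25   struct: M1 busy until I5 writes@17
  I7 | 26 | 27 | 32 | 33   struct: M1 busy until I6 writes@25
  I8 | 27 | 28 | 33 | 34

cycle = 26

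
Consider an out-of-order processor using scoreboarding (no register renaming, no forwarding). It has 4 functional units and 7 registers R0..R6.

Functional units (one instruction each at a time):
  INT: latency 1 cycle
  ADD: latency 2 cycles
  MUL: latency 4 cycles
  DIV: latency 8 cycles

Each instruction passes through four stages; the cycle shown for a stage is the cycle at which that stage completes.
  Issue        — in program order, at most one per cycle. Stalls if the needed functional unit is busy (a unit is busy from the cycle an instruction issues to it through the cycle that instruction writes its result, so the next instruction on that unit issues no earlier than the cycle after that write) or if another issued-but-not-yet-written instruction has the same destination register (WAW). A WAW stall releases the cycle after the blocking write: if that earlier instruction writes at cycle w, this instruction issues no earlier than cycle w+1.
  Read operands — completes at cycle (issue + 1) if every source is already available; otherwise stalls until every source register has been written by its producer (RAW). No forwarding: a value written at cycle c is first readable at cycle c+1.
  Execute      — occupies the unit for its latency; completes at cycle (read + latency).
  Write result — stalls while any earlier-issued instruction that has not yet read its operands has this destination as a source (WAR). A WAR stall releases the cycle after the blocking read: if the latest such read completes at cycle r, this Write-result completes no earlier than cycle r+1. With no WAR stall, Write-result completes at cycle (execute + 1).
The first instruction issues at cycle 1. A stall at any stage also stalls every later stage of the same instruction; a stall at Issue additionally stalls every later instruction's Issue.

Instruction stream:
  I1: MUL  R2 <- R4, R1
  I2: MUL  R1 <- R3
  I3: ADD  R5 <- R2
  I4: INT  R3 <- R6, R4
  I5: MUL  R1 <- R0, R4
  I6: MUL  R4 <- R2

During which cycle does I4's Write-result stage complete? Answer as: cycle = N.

I1 -> (1, 2, 6, 7)
I2 -> (8, 9, 13, 14)  // struct: MUL busy until I1 writes@7
I3 -> (9, 10, 12, 13)
I4 -> (10, 11, 12, 13)
I5 -> (15, 16, 20, 21)  // struct: MUL busy until I2 writes@14
I6 -> (22, 23, 27, 28)  // struct: MUL busy until I5 writes@21

cycle = 13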